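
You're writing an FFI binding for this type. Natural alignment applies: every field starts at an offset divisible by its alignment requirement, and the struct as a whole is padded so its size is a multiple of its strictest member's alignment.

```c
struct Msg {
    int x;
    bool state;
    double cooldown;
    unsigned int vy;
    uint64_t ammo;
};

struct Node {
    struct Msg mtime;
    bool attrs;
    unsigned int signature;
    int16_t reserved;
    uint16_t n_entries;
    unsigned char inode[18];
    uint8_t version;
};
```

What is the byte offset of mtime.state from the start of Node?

Msg: 0..4  x  (4B, 4-aligned); 4..5  state  (1B, 1-aligned); 5..8  -- padding (3B); 8..16  cooldown  (8B, 8-aligned); 16..20  vy  (4B, 4-aligned); 20..24  -- padding (4B); 24..32  ammo  (8B, 8-aligned); sizeof = 32, alignof = 8
0..32  mtime  (32B, 8-aligned)
within Msg: state at 4
0 + 4 = 4

4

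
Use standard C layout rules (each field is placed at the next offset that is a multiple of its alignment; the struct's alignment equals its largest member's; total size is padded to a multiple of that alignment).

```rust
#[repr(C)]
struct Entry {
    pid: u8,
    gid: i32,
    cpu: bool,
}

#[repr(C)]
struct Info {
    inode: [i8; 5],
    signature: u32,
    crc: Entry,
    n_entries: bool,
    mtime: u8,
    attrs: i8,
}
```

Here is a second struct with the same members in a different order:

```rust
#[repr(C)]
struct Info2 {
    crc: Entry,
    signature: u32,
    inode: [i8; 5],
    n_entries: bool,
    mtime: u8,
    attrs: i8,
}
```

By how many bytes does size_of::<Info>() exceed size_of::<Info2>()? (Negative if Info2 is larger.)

4

Entry: pid at 0 (size 1, align 1) → ends 1; pad 3 to align 4 for gid; gid at 4 (size 4, align 4) → ends 8; cpu at 8 (size 1, align 1) → ends 9; tail pad 3 to reach multiple of 4; total 12 bytes, alignment 4
inode at 0 (size 5, align 1) → ends 5
pad 3 to align 4 for signature
signature at 8 (size 4, align 4) → ends 12
crc at 12 (size 12, align 4) → ends 24
n_entries at 24 (size 1, align 1) → ends 25
mtime at 25 (size 1, align 1) → ends 26
attrs at 26 (size 1, align 1) → ends 27
tail pad 1 to reach multiple of 4
total 28 bytes, alignment 4
— Info2 —
crc at 0 (size 12, align 4) → ends 12
signature at 12 (size 4, align 4) → ends 16
inode at 16 (size 5, align 1) → ends 21
n_entries at 21 (size 1, align 1) → ends 22
mtime at 22 (size 1, align 1) → ends 23
attrs at 23 (size 1, align 1) → ends 24
total 24 bytes, alignment 4
28 − 24 = 4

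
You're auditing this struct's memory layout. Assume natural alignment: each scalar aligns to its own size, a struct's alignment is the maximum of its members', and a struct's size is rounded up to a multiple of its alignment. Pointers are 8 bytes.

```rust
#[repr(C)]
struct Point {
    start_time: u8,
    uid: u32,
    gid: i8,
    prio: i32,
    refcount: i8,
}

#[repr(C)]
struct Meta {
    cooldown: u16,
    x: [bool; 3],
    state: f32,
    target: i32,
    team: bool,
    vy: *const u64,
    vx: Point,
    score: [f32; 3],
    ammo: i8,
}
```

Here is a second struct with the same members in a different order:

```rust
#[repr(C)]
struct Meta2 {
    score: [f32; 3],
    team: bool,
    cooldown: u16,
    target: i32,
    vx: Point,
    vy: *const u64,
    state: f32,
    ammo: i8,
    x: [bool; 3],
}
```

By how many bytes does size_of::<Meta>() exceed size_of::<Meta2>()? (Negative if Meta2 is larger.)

Point: start_time at 0 (size 1, align 1) → ends 1; pad 3 to align 4 for uid; uid at 4 (size 4, align 4) → ends 8; gid at 8 (size 1, align 1) → ends 9; pad 3 to align 4 for prio; prio at 12 (size 4, align 4) → ends 16; refcount at 16 (size 1, align 1) → ends 17; tail pad 3 to reach multiple of 4; total 20 bytes, alignment 4
cooldown at 0 (size 2, align 2) → ends 2
x at 2 (size 3, align 1) → ends 5
pad 3 to align 4 for state
state at 8 (size 4, align 4) → ends 12
target at 12 (size 4, align 4) → ends 16
team at 16 (size 1, align 1) → ends 17
pad 7 to align 8 for vy
vy at 24 (size 8, align 8) → ends 32
vx at 32 (size 20, align 4) → ends 52
score at 52 (size 12, align 4) → ends 64
ammo at 64 (size 1, align 1) → ends 65
tail pad 7 to reach multiple of 8
total 72 bytes, alignment 8
— Meta2 —
score at 0 (size 12, align 4) → ends 12
team at 12 (size 1, align 1) → ends 13
pad 1 to align 2 for cooldown
cooldown at 14 (size 2, align 2) → ends 16
target at 16 (size 4, align 4) → ends 20
vx at 20 (size 20, align 4) → ends 40
vy at 40 (size 8, align 8) → ends 48
state at 48 (size 4, align 4) → ends 52
ammo at 52 (size 1, align 1) → ends 53
x at 53 (size 3, align 1) → ends 56
total 56 bytes, alignment 8
72 − 56 = 16

16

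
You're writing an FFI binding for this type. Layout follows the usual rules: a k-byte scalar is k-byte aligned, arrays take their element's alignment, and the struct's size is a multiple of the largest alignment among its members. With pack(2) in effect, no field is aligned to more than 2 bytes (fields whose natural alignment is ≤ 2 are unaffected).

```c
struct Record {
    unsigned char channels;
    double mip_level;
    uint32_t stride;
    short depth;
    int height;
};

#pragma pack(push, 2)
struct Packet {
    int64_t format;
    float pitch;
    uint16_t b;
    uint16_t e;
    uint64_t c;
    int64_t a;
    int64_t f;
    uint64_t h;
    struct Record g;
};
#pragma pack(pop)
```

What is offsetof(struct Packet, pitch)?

Record: @0: channels [1B, align 1] → 1; +7 pad (align 8); @8: mip_level [8B, align 8] → 16; @16: stride [4B, align 4] → 20; @20: depth [2B, align 2] → 22; +2 pad (align 4); @24: height [4B, align 4] → 28; +4 tail pad (align 8); size 32, align 8
@0: format [8B, align 2] → 8
@8: pitch [4B, align 2] → 12

8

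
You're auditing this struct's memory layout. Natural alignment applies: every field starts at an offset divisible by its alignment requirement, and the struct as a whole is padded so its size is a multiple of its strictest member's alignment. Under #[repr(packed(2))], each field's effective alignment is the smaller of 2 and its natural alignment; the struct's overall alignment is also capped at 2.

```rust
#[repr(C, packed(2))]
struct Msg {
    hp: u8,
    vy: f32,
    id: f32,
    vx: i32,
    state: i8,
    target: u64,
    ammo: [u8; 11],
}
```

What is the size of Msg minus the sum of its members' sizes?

0..1  hp  (1B, 1-aligned)
1..2  -- padding (1B)
2..6  vy  (4B, 2-aligned)
6..10  id  (4B, 2-aligned)
10..14  vx  (4B, 2-aligned)
14..15  state  (1B, 1-aligned)
15..16  -- padding (1B)
16..24  target  (8B, 2-aligned)
24..35  ammo  (11B, 1-aligned)
35..36  -- tail padding (1B)
sizeof = 36, alignof = 2
data bytes 33, size 36 → padding 3

3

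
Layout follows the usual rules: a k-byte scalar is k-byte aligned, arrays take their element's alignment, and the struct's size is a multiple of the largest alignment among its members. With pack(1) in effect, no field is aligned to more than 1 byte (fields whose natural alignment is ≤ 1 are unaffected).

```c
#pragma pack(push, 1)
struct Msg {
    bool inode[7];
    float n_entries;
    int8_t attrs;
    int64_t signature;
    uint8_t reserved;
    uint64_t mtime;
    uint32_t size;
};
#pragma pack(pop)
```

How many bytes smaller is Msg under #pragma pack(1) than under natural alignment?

natural layout:
  @0: inode [7B, align 1] → 7
  +1 pad (align 4)
  @8: n_entries [4B, align 4] → 12
  @12: attrs [1B, align 1] → 13
  +3 pad (align 8)
  @16: signature [8B, align 8] → 24
  @24: reserved [1B, align 1] → 25
  +7 pad (align 8)
  @32: mtime [8B, align 8] → 40
  @40: size [4B, align 4] → 44
  +4 tail pad (align 8)
  size 48, align 8
packed(1) layout:
  @0: inode [7B, align 1] → 7
  @7: n_entries [4B, align 1] → 11
  @11: attrs [1B, align 1] → 12
  @12: signature [8B, align 1] → 20
  @20: reserved [1B, align 1] → 21
  @21: mtime [8B, align 1] → 29
  @29: size [4B, align 1] → 33
  size 33, align 1
48 − 33 = 15

15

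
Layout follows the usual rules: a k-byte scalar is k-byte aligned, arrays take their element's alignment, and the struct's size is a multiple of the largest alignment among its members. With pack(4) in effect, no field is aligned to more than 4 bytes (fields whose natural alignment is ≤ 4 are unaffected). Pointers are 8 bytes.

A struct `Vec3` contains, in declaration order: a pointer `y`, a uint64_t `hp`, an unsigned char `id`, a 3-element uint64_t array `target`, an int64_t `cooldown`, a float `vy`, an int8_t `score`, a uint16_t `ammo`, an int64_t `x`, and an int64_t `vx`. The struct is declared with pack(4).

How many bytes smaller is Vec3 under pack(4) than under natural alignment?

4

natural layout:
  y at 0 (size 8, align 8) → ends 8
  hp at 8 (size 8, align 8) → ends 16
  id at 16 (size 1, align 1) → ends 17
  pad 7 to align 8 for target
  target at 24 (size 24, align 8) → ends 48
  cooldown at 48 (size 8, align 8) → ends 56
  vy at 56 (size 4, align 4) → ends 60
  score at 60 (size 1, align 1) → ends 61
  pad 1 to align 2 for ammo
  ammo at 62 (size 2, align 2) → ends 64
  x at 64 (size 8, align 8) → ends 72
  vx at 72 (size 8, align 8) → ends 80
  total 80 bytes, alignment 8
packed(4) layout:
  y at 0 (size 8, align 4) → ends 8
  hp at 8 (size 8, align 4) → ends 16
  id at 16 (size 1, align 1) → ends 17
  pad 3 to align 4 for target
  target at 20 (size 24, align 4) → ends 44
  cooldown at 44 (size 8, align 4) → ends 52
  vy at 52 (size 4, align 4) → ends 56
  score at 56 (size 1, align 1) → ends 57
  pad 1 to align 2 for ammo
  ammo at 58 (size 2, align 2) → ends 60
  x at 60 (size 8, align 4) → ends 68
  vx at 68 (size 8, align 4) → ends 76
  total 76 bytes, alignment 4
80 − 76 = 4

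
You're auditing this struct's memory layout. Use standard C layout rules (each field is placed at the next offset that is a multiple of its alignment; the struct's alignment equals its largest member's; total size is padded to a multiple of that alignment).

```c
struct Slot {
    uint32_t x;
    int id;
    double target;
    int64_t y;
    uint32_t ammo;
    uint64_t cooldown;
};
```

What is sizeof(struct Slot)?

40 bytes

0..4  x  (4B, 4-aligned)
4..8  id  (4B, 4-aligned)
8..16  target  (8B, 8-aligned)
16..24  y  (8B, 8-aligned)
24..28  ammo  (4B, 4-aligned)
28..32  -- padding (4B)
32..40  cooldown  (8B, 8-aligned)
sizeof = 40, alignof = 8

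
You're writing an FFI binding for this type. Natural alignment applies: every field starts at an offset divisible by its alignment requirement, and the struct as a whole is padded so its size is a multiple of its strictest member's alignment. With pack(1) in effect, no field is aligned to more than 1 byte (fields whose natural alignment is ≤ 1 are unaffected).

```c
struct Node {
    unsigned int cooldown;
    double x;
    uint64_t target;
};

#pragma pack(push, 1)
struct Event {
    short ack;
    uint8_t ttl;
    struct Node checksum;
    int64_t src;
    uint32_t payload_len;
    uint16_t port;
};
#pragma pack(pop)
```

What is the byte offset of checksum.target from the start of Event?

19

Node: @0: cooldown [4B, align 4] → 4; +4 pad (align 8); @8: x [8B, align 8] → 16; @16: target [8B, align 8] → 24; size 24, align 8
@0: ack [2B, align 1] → 2
@2: ttl [1B, align 1] → 3
@3: checksum [24B, align 1] → 27
within Node: target at 16
3 + 16 = 19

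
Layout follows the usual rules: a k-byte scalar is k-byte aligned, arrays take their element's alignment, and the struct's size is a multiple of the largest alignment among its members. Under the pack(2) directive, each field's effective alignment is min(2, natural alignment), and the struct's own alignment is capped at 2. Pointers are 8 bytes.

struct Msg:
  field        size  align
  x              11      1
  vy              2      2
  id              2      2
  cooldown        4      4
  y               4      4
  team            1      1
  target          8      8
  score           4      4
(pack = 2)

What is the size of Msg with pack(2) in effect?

x at 0 (size 11, align 1) → ends 11
pad 1 to align 2 for vy
vy at 12 (size 2, align 2) → ends 14
id at 14 (size 2, align 2) → ends 16
cooldown at 16 (size 4, align 2) → ends 20
y at 20 (size 4, align 2) → ends 24
team at 24 (size 1, align 1) → ends 25
pad 1 to align 2 for target
target at 26 (size 8, align 2) → ends 34
score at 34 (size 4, align 2) → ends 38
total 38 bytes, alignment 2

38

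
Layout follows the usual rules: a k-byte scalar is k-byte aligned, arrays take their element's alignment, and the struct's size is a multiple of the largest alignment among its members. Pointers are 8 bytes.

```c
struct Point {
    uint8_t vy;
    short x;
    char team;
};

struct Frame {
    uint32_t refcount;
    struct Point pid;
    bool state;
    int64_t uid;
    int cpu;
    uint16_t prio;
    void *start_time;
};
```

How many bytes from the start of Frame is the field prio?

Point: 0..1  vy  (1B, 1-aligned); 1..2  -- padding (1B); 2..4  x  (2B, 2-aligned); 4..5  team  (1B, 1-aligned); 5..6  -- tail padding (1B); sizeof = 6, alignof = 2
0..4  refcount  (4B, 4-aligned)
4..10  pid  (6B, 2-aligned)
10..11  state  (1B, 1-aligned)
11..16  -- padding (5B)
16..24  uid  (8B, 8-aligned)
24..28  cpu  (4B, 4-aligned)
28..30  prio  (2B, 2-aligned)

28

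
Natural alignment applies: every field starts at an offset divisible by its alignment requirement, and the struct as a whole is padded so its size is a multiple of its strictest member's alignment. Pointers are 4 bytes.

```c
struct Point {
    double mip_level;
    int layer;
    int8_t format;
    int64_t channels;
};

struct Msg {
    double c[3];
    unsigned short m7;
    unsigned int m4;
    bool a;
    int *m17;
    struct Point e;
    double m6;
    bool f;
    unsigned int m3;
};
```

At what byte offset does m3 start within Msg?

76

Point: mip_level at 0 (size 8, align 8) → ends 8; layer at 8 (size 4, align 4) → ends 12; format at 12 (size 1, align 1) → ends 13; pad 3 to align 8 for channels; channels at 16 (size 8, align 8) → ends 24; total 24 bytes, alignment 8
c at 0 (size 24, align 8) → ends 24
m7 at 24 (size 2, align 2) → ends 26
pad 2 to align 4 for m4
m4 at 28 (size 4, align 4) → ends 32
a at 32 (size 1, align 1) → ends 33
pad 3 to align 4 for m17
m17 at 36 (size 4, align 4) → ends 40
e at 40 (size 24, align 8) → ends 64
m6 at 64 (size 8, align 8) → ends 72
f at 72 (size 1, align 1) → ends 73
pad 3 to align 4 for m3
m3 at 76 (size 4, align 4) → ends 80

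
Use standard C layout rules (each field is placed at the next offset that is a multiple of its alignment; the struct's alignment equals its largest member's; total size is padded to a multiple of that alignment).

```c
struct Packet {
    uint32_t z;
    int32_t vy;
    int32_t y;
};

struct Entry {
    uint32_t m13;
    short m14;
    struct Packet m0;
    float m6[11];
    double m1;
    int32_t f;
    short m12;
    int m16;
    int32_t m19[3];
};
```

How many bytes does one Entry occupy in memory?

Packet: @0: z [4B, align 4] → 4; @4: vy [4B, align 4] → 8; @8: y [4B, align 4] → 12; size 12, align 4
@0: m13 [4B, align 4] → 4
@4: m14 [2B, align 2] → 6
+2 pad (align 4)
@8: m0 [12B, align 4] → 20
@20: m6 [44B, align 4] → 64
@64: m1 [8B, align 8] → 72
@72: f [4B, align 4] → 76
@76: m12 [2B, align 2] → 78
+2 pad (align 4)
@80: m16 [4B, align 4] → 84
@84: m19 [12B, align 4] → 96
size 96, align 8

96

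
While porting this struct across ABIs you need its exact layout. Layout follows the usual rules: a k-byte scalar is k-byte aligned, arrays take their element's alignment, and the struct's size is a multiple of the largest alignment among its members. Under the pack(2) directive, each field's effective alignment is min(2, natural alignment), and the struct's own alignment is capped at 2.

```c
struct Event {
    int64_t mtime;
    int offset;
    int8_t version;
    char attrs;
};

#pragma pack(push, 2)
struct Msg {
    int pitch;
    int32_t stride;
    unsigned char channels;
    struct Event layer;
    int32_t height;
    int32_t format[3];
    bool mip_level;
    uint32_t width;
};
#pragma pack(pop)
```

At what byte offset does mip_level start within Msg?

42

Event: mtime at 0 (size 8, align 8) → ends 8; offset at 8 (size 4, align 4) → ends 12; version at 12 (size 1, align 1) → ends 13; attrs at 13 (size 1, align 1) → ends 14; tail pad 2 to reach multiple of 8; total 16 bytes, alignment 8
pitch at 0 (size 4, align 2) → ends 4
stride at 4 (size 4, align 2) → ends 8
channels at 8 (size 1, align 1) → ends 9
pad 1 to align 2 for layer
layer at 10 (size 16, align 2) → ends 26
height at 26 (size 4, align 2) → ends 30
format at 30 (size 12, align 2) → ends 42
mip_level at 42 (size 1, align 1) → ends 43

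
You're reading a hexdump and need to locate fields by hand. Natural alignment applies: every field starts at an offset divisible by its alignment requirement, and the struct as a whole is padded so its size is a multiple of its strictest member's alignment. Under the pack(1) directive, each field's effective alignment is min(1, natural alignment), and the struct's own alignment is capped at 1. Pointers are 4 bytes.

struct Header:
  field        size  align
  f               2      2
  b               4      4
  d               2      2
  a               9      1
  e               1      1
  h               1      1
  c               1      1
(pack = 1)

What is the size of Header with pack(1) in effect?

f at 0 (size 2, align 1) → ends 2
b at 2 (size 4, align 1) → ends 6
d at 6 (size 2, align 1) → ends 8
a at 8 (size 9, align 1) → ends 17
e at 17 (size 1, align 1) → ends 18
h at 18 (size 1, align 1) → ends 19
c at 19 (size 1, align 1) → ends 20
total 20 bytes, alignment 1

20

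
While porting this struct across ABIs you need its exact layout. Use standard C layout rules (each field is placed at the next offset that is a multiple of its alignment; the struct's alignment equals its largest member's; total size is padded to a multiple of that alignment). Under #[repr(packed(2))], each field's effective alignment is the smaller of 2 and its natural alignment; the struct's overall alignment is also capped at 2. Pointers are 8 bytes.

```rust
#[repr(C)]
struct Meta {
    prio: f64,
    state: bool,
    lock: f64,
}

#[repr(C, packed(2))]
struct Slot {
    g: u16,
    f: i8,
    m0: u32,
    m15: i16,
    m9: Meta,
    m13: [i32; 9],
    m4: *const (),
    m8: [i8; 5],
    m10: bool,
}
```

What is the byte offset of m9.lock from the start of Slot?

26

Meta: 0..8  prio  (8B, 8-aligned); 8..9  state  (1B, 1-aligned); 9..16  -- padding (7B); 16..24  lock  (8B, 8-aligned); sizeof = 24, alignof = 8
0..2  g  (2B, 2-aligned)
2..3  f  (1B, 1-aligned)
3..4  -- padding (1B)
4..8  m0  (4B, 2-aligned)
8..10  m15  (2B, 2-aligned)
10..34  m9  (24B, 2-aligned)
within Meta: lock at 16
10 + 16 = 26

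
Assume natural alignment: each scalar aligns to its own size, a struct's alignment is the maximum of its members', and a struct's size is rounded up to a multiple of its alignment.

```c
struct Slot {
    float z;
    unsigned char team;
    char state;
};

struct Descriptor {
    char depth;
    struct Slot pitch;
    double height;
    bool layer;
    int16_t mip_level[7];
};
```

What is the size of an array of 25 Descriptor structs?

Slot: z at 0 (size 4, align 4) → ends 4; team at 4 (size 1, align 1) → ends 5; state at 5 (size 1, align 1) → ends 6; tail pad 2 to reach multiple of 4; total 8 bytes, alignment 4
depth at 0 (size 1, align 1) → ends 1
pad 3 to align 4 for pitch
pitch at 4 (size 8, align 4) → ends 12
pad 4 to align 8 for height
height at 16 (size 8, align 8) → ends 24
layer at 24 (size 1, align 1) → ends 25
pad 1 to align 2 for mip_level
mip_level at 26 (size 14, align 2) → ends 40
total 40 bytes, alignment 8
array of 25: 25 × 40 = 1000

1000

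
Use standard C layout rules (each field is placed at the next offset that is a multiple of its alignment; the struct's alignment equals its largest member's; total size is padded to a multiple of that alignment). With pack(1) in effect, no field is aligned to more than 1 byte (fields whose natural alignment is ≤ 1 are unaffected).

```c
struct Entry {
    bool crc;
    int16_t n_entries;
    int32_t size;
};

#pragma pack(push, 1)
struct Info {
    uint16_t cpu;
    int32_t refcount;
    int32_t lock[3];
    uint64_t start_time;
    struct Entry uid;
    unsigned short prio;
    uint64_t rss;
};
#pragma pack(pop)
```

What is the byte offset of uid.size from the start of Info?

Entry: crc at 0 (size 1, align 1) → ends 1; pad 1 to align 2 for n_entries; n_entries at 2 (size 2, align 2) → ends 4; size at 4 (size 4, align 4) → ends 8; total 8 bytes, alignment 4
cpu at 0 (size 2, align 1) → ends 2
refcount at 2 (size 4, align 1) → ends 6
lock at 6 (size 12, align 1) → ends 18
start_time at 18 (size 8, align 1) → ends 26
uid at 26 (size 8, align 1) → ends 34
within Entry: size at 4
26 + 4 = 30

30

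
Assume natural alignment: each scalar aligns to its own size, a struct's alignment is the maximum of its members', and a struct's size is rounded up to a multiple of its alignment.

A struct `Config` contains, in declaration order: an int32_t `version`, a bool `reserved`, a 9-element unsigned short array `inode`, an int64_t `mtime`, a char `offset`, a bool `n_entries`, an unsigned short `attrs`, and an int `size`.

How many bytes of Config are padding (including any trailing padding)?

0..4  version  (4B, 4-aligned)
4..5  reserved  (1B, 1-aligned)
5..6  -- padding (1B)
6..24  inode  (18B, 2-aligned)
24..32  mtime  (8B, 8-aligned)
32..33  offset  (1B, 1-aligned)
33..34  n_entries  (1B, 1-aligned)
34..36  attrs  (2B, 2-aligned)
36..40  size  (4B, 4-aligned)
sizeof = 40, alignof = 8
data bytes 39, size 40 → padding 1

1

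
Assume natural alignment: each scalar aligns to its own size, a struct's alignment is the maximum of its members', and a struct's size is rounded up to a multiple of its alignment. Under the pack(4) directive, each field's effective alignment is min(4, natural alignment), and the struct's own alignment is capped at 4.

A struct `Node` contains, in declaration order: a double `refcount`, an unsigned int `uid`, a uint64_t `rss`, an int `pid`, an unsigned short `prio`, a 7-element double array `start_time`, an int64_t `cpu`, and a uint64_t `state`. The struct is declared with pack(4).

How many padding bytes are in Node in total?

refcount at 0 (size 8, align 4) → ends 8
uid at 8 (size 4, align 4) → ends 12
rss at 12 (size 8, align 4) → ends 20
pid at 20 (size 4, align 4) → ends 24
prio at 24 (size 2, align 2) → ends 26
pad 2 to align 4 for start_time
start_time at 28 (size 56, align 4) → ends 84
cpu at 84 (size 8, align 4) → ends 92
state at 92 (size 8, align 4) → ends 100
total 100 bytes, alignment 4
data bytes 98, size 100 → padding 2

2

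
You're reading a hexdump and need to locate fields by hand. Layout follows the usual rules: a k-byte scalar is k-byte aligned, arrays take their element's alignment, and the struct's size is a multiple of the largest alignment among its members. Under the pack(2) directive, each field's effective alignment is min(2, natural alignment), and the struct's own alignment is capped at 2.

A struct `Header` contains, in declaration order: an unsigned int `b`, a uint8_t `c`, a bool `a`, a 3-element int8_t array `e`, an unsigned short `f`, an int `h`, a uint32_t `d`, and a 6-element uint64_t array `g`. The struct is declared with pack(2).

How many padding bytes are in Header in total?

0..4  b  (4B, 2-aligned)
4..5  c  (1B, 1-aligned)
5..6  a  (1B, 1-aligned)
6..9  e  (3B, 1-aligned)
9..10  -- padding (1B)
10..12  f  (2B, 2-aligned)
12..16  h  (4B, 2-aligned)
16..20  d  (4B, 2-aligned)
20..68  g  (48B, 2-aligned)
sizeof = 68, alignof = 2
data bytes 67, size 68 → padding 1

1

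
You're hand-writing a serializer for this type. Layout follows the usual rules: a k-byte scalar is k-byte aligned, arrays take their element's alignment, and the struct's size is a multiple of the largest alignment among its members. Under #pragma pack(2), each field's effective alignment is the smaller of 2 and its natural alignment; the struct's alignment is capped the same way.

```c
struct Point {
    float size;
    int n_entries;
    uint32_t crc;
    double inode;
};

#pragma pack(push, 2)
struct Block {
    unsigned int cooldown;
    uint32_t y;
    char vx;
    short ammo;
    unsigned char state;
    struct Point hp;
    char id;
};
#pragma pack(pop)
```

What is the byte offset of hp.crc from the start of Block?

Point: size at 0 (size 4, align 4) → ends 4; n_entries at 4 (size 4, align 4) → ends 8; crc at 8 (size 4, align 4) → ends 12; pad 4 to align 8 for inode; inode at 16 (size 8, align 8) → ends 24; total 24 bytes, alignment 8
cooldown at 0 (size 4, align 2) → ends 4
y at 4 (size 4, align 2) → ends 8
vx at 8 (size 1, align 1) → ends 9
pad 1 to align 2 for ammo
ammo at 10 (size 2, align 2) → ends 12
state at 12 (size 1, align 1) → ends 13
pad 1 to align 2 for hp
hp at 14 (size 24, align 2) → ends 38
within Point: crc at 8
14 + 8 = 22

22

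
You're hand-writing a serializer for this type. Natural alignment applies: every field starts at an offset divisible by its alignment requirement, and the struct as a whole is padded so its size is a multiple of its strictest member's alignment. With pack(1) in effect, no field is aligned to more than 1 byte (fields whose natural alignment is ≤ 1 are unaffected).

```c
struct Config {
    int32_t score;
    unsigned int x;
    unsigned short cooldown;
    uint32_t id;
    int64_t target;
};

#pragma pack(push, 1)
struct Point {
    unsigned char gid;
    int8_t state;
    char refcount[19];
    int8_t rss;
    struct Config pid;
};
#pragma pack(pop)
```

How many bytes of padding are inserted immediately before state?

Config: 0..4  score  (4B, 4-aligned); 4..8  x  (4B, 4-aligned); 8..10  cooldown  (2B, 2-aligned); 10..12  -- padding (2B); 12..16  id  (4B, 4-aligned); 16..24  target  (8B, 8-aligned); sizeof = 24, alignof = 8
0..1  gid  (1B, 1-aligned)
1..2  state  (1B, 1-aligned)

0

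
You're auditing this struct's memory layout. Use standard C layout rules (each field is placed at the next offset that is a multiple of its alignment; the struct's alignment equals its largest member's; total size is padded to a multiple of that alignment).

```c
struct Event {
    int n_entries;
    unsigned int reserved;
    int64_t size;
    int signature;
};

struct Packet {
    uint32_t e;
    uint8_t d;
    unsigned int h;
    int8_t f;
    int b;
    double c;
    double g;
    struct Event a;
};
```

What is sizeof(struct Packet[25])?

1600

Event: n_entries at 0 (size 4, align 4) → ends 4; reserved at 4 (size 4, align 4) → ends 8; size at 8 (size 8, align 8) → ends 16; signature at 16 (size 4, align 4) → ends 20; tail pad 4 to reach multiple of 8; total 24 bytes, alignment 8
e at 0 (size 4, align 4) → ends 4
d at 4 (size 1, align 1) → ends 5
pad 3 to align 4 for h
h at 8 (size 4, align 4) → ends 12
f at 12 (size 1, align 1) → ends 13
pad 3 to align 4 for b
b at 16 (size 4, align 4) → ends 20
pad 4 to align 8 for c
c at 24 (size 8, align 8) → ends 32
g at 32 (size 8, align 8) → ends 40
a at 40 (size 24, align 8) → ends 64
total 64 bytes, alignment 8
array of 25: 25 × 64 = 1600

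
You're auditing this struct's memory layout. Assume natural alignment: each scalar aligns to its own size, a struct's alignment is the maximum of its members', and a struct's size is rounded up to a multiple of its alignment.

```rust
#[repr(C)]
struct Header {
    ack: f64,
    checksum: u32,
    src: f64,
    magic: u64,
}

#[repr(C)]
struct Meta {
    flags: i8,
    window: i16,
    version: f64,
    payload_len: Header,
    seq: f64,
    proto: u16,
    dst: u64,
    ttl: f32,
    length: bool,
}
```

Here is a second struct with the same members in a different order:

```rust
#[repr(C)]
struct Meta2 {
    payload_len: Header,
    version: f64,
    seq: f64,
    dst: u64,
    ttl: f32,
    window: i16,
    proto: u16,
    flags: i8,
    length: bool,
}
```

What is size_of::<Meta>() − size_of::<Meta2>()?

8

Header: @0: ack [8B, align 8] → 8; @8: checksum [4B, align 4] → 12; +4 pad (align 8); @16: src [8B, align 8] → 24; @24: magic [8B, align 8] → 32; size 32, align 8
@0: flags [1B, align 1] → 1
+1 pad (align 2)
@2: window [2B, align 2] → 4
+4 pad (align 8)
@8: version [8B, align 8] → 16
@16: payload_len [32B, align 8] → 48
@48: seq [8B, align 8] → 56
@56: proto [2B, align 2] → 58
+6 pad (align 8)
@64: dst [8B, align 8] → 72
@72: ttl [4B, align 4] → 76
@76: length [1B, align 1] → 77
+3 tail pad (align 8)
size 80, align 8
— Meta2 —
@0: payload_len [32B, align 8] → 32
@32: version [8B, align 8] → 40
@40: seq [8B, align 8] → 48
@48: dst [8B, align 8] → 56
@56: ttl [4B, align 4] → 60
@60: window [2B, align 2] → 62
@62: proto [2B, align 2] → 64
@64: flags [1B, align 1] → 65
@65: length [1B, align 1] → 66
+6 tail pad (align 8)
size 72, align 8
80 − 72 = 8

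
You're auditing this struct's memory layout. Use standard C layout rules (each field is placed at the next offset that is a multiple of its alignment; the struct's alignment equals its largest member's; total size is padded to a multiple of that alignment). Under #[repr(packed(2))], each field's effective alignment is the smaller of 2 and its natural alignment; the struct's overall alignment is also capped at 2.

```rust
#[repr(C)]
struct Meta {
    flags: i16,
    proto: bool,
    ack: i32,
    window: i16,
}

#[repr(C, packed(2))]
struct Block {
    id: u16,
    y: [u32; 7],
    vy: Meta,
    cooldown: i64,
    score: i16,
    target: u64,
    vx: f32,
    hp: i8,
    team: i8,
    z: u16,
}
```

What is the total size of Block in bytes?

68

Meta: 0..2  flags  (2B, 2-aligned); 2..3  proto  (1B, 1-aligned); 3..4  -- padding (1B); 4..8  ack  (4B, 4-aligned); 8..10  window  (2B, 2-aligned); 10..12  -- tail padding (2B); sizeof = 12, alignof = 4
0..2  id  (2B, 2-aligned)
2..30  y  (28B, 2-aligned)
30..42  vy  (12B, 2-aligned)
42..50  cooldown  (8B, 2-aligned)
50..52  score  (2B, 2-aligned)
52..60  target  (8B, 2-aligned)
60..64  vx  (4B, 2-aligned)
64..65  hp  (1B, 1-aligned)
65..66  team  (1B, 1-aligned)
66..68  z  (2B, 2-aligned)
sizeof = 68, alignof = 2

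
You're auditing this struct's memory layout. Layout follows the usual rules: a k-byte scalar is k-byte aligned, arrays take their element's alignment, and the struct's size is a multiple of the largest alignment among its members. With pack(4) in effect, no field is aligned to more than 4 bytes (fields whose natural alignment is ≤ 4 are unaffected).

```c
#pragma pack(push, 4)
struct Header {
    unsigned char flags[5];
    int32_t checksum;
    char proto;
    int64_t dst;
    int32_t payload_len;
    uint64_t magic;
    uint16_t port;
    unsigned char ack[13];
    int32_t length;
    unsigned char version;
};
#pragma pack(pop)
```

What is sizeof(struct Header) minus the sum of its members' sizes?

flags at 0 (size 5, align 1) → ends 5
pad 3 to align 4 for checksum
checksum at 8 (size 4, align 4) → ends 12
proto at 12 (size 1, align 1) → ends 13
pad 3 to align 4 for dst
dst at 16 (size 8, align 4) → ends 24
payload_len at 24 (size 4, align 4) → ends 28
magic at 28 (size 8, align 4) → ends 36
port at 36 (size 2, align 2) → ends 38
ack at 38 (size 13, align 1) → ends 51
pad 1 to align 4 for length
length at 52 (size 4, align 4) → ends 56
version at 56 (size 1, align 1) → ends 57
tail pad 3 to reach multiple of 4
total 60 bytes, alignment 4
data bytes 50, size 60 → padding 10

10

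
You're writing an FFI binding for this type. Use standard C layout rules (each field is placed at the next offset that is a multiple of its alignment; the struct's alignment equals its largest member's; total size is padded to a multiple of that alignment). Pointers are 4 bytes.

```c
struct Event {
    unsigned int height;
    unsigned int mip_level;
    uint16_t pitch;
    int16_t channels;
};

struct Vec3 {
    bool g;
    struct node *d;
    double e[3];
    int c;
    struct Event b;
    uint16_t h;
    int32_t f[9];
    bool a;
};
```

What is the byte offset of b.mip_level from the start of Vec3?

Event: @0: height [4B, align 4] → 4; @4: mip_level [4B, align 4] → 8; @8: pitch [2B, align 2] → 10; @10: channels [2B, align 2] → 12; size 12, align 4
@0: g [1B, align 1] → 1
+3 pad (align 4)
@4: d [4B, align 4] → 8
@8: e [24B, align 8] → 32
@32: c [4B, align 4] → 36
@36: b [12B, align 4] → 48
within Event: mip_level at 4
36 + 4 = 40

40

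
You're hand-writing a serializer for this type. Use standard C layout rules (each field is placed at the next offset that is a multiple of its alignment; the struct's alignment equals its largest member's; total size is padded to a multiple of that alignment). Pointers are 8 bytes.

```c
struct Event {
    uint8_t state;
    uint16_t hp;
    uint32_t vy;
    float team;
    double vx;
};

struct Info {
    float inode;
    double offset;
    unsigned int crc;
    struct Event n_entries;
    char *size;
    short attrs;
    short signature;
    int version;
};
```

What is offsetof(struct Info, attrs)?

56

Event: 0..1  state  (1B, 1-aligned); 1..2  -- padding (1B); 2..4  hp  (2B, 2-aligned); 4..8  vy  (4B, 4-aligned); 8..12  team  (4B, 4-aligned); 12..16  -- padding (4B); 16..24  vx  (8B, 8-aligned); sizeof = 24, alignof = 8
0..4  inode  (4B, 4-aligned)
4..8  -- padding (4B)
8..16  offset  (8B, 8-aligned)
16..20  crc  (4B, 4-aligned)
20..24  -- padding (4B)
24..48  n_entries  (24B, 8-aligned)
48..56  size  (8B, 8-aligned)
56..58  attrs  (2B, 2-aligned)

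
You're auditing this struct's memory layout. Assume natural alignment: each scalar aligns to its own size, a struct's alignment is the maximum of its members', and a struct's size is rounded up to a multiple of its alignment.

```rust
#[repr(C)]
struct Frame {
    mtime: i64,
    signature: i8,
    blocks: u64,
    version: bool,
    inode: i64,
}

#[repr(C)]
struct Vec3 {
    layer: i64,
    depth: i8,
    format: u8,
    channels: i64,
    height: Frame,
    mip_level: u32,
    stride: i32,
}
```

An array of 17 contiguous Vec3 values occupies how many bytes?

1224

Frame: 0..8  mtime  (8B, 8-aligned); 8..9  signature  (1B, 1-aligned); 9..16  -- padding (7B); 16..24  blocks  (8B, 8-aligned); 24..25  version  (1B, 1-aligned); 25..32  -- padding (7B); 32..40  inode  (8B, 8-aligned); sizeof = 40, alignof = 8
0..8  layer  (8B, 8-aligned)
8..9  depth  (1B, 1-aligned)
9..10  format  (1B, 1-aligned)
10..16  -- padding (6B)
16..24  channels  (8B, 8-aligned)
24..64  height  (40B, 8-aligned)
64..68  mip_level  (4B, 4-aligned)
68..72  stride  (4B, 4-aligned)
sizeof = 72, alignof = 8
array of 17: 17 × 72 = 1224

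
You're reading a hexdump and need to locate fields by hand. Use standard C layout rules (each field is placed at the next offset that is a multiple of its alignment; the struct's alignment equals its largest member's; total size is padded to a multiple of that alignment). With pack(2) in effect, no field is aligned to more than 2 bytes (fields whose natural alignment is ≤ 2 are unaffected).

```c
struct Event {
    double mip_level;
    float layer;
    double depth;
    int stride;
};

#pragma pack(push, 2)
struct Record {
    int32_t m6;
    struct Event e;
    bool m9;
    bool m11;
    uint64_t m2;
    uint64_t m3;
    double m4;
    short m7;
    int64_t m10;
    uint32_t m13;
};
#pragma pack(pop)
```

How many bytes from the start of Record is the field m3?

46

Event: 0..8  mip_level  (8B, 8-aligned); 8..12  layer  (4B, 4-aligned); 12..16  -- padding (4B); 16..24  depth  (8B, 8-aligned); 24..28  stride  (4B, 4-aligned); 28..32  -- tail padding (4B); sizeof = 32, alignof = 8
0..4  m6  (4B, 2-aligned)
4..36  e  (32B, 2-aligned)
36..37  m9  (1B, 1-aligned)
37..38  m11  (1B, 1-aligned)
38..46  m2  (8B, 2-aligned)
46..54  m3  (8B, 2-aligned)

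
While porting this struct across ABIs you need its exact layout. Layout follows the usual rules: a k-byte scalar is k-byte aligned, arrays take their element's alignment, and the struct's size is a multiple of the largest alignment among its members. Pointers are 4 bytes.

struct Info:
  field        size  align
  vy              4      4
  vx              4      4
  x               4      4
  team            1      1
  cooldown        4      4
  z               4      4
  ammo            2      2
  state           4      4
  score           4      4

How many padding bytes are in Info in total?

vy at 0 (size 4, align 4) → ends 4
vx at 4 (size 4, align 4) → ends 8
x at 8 (size 4, align 4) → ends 12
team at 12 (size 1, align 1) → ends 13
pad 3 to align 4 for cooldown
cooldown at 16 (size 4, align 4) → ends 20
z at 20 (size 4, align 4) → ends 24
ammo at 24 (size 2, align 2) → ends 26
pad 2 to align 4 for state
state at 28 (size 4, align 4) → ends 32
score at 32 (size 4, align 4) → ends 36
total 36 bytes, alignment 4
data bytes 31, size 36 → padding 5

5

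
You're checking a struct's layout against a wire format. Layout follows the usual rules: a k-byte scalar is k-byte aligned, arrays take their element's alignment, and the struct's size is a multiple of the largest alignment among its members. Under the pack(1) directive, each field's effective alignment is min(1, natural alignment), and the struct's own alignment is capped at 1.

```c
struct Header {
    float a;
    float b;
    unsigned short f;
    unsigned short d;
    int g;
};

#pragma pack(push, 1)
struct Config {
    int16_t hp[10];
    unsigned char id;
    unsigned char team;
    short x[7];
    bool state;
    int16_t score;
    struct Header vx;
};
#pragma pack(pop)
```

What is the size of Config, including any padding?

Header: @0: a [4B, align 4] → 4; @4: b [4B, align 4] → 8; @8: f [2B, align 2] → 10; @10: d [2B, align 2] → 12; @12: g [4B, align 4] → 16; size 16, align 4
@0: hp [20B, align 1] → 20
@20: id [1B, align 1] → 21
@21: team [1B, align 1] → 22
@22: x [14B, align 1] → 36
@36: state [1B, align 1] → 37
@37: score [2B, align 1] → 39
@39: vx [16B, align 1] → 55
size 55, align 1

55 bytes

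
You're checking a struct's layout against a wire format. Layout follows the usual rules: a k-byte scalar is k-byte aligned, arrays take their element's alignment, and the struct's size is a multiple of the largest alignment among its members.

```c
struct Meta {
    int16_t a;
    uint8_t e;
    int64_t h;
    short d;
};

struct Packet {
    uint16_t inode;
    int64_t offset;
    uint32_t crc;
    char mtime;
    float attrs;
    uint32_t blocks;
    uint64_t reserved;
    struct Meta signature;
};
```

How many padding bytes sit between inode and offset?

6

Meta: 0..2  a  (2B, 2-aligned); 2..3  e  (1B, 1-aligned); 3..8  -- padding (5B); 8..16  h  (8B, 8-aligned); 16..18  d  (2B, 2-aligned); 18..24  -- tail padding (6B); sizeof = 24, alignof = 8
0..2  inode  (2B, 2-aligned)
2..8  -- padding (6B)
8..16  offset  (8B, 8-aligned)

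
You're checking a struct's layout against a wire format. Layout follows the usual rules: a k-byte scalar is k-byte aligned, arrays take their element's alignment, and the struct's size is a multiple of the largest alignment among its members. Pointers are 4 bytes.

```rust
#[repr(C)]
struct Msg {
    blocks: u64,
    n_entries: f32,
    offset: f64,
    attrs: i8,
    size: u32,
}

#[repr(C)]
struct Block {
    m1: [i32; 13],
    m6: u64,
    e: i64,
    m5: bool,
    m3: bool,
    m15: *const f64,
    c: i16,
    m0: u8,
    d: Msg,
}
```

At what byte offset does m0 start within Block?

Msg: @0: blocks [8B, align 8] → 8; @8: n_entries [4B, align 4] → 12; +4 pad (align 8); @16: offset [8B, align 8] → 24; @24: attrs [1B, align 1] → 25; +3 pad (align 4); @28: size [4B, align 4] → 32; size 32, align 8
@0: m1 [52B, align 4] → 52
+4 pad (align 8)
@56: m6 [8B, align 8] → 64
@64: e [8B, align 8] → 72
@72: m5 [1B, align 1] → 73
@73: m3 [1B, align 1] → 74
+2 pad (align 4)
@76: m15 [4B, align 4] → 80
@80: c [2B, align 2] → 82
@82: m0 [1B, align 1] → 83

82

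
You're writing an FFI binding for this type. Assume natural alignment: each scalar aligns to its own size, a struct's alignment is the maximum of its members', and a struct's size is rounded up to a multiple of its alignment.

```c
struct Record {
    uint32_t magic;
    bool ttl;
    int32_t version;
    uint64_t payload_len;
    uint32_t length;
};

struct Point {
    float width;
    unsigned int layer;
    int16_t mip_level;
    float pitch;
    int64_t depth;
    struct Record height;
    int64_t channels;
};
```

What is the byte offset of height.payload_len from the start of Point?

Record: magic at 0 (size 4, align 4) → ends 4; ttl at 4 (size 1, align 1) → ends 5; pad 3 to align 4 for version; version at 8 (size 4, align 4) → ends 12; pad 4 to align 8 for payload_len; payload_len at 16 (size 8, align 8) → ends 24; length at 24 (size 4, align 4) → ends 28; tail pad 4 to reach multiple of 8; total 32 bytes, alignment 8
width at 0 (size 4, align 4) → ends 4
layer at 4 (size 4, align 4) → ends 8
mip_level at 8 (size 2, align 2) → ends 10
pad 2 to align 4 for pitch
pitch at 12 (size 4, align 4) → ends 16
depth at 16 (size 8, align 8) → ends 24
height at 24 (size 32, align 8) → ends 56
within Record: payload_len at 16
24 + 16 = 40

40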